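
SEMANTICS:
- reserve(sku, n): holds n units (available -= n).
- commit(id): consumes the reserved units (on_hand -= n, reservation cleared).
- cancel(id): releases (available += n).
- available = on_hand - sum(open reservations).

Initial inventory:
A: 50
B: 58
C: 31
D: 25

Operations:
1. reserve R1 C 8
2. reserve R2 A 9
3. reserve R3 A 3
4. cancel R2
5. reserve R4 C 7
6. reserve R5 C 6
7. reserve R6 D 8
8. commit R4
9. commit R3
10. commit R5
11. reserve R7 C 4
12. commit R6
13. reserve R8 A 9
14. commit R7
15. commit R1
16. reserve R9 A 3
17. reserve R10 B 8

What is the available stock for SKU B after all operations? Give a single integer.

Answer: 50

Derivation:
Step 1: reserve R1 C 8 -> on_hand[A=50 B=58 C=31 D=25] avail[A=50 B=58 C=23 D=25] open={R1}
Step 2: reserve R2 A 9 -> on_hand[A=50 B=58 C=31 D=25] avail[A=41 B=58 C=23 D=25] open={R1,R2}
Step 3: reserve R3 A 3 -> on_hand[A=50 B=58 C=31 D=25] avail[A=38 B=58 C=23 D=25] open={R1,R2,R3}
Step 4: cancel R2 -> on_hand[A=50 B=58 C=31 D=25] avail[A=47 B=58 C=23 D=25] open={R1,R3}
Step 5: reserve R4 C 7 -> on_hand[A=50 B=58 C=31 D=25] avail[A=47 B=58 C=16 D=25] open={R1,R3,R4}
Step 6: reserve R5 C 6 -> on_hand[A=50 B=58 C=31 D=25] avail[A=47 B=58 C=10 D=25] open={R1,R3,R4,R5}
Step 7: reserve R6 D 8 -> on_hand[A=50 B=58 C=31 D=25] avail[A=47 B=58 C=10 D=17] open={R1,R3,R4,R5,R6}
Step 8: commit R4 -> on_hand[A=50 B=58 C=24 D=25] avail[A=47 B=58 C=10 D=17] open={R1,R3,R5,R6}
Step 9: commit R3 -> on_hand[A=47 B=58 C=24 D=25] avail[A=47 B=58 C=10 D=17] open={R1,R5,R6}
Step 10: commit R5 -> on_hand[A=47 B=58 C=18 D=25] avail[A=47 B=58 C=10 D=17] open={R1,R6}
Step 11: reserve R7 C 4 -> on_hand[A=47 B=58 C=18 D=25] avail[A=47 B=58 C=6 D=17] open={R1,R6,R7}
Step 12: commit R6 -> on_hand[A=47 B=58 C=18 D=17] avail[A=47 B=58 C=6 D=17] open={R1,R7}
Step 13: reserve R8 A 9 -> on_hand[A=47 B=58 C=18 D=17] avail[A=38 B=58 C=6 D=17] open={R1,R7,R8}
Step 14: commit R7 -> on_hand[A=47 B=58 C=14 D=17] avail[A=38 B=58 C=6 D=17] open={R1,R8}
Step 15: commit R1 -> on_hand[A=47 B=58 C=6 D=17] avail[A=38 B=58 C=6 D=17] open={R8}
Step 16: reserve R9 A 3 -> on_hand[A=47 B=58 C=6 D=17] avail[A=35 B=58 C=6 D=17] open={R8,R9}
Step 17: reserve R10 B 8 -> on_hand[A=47 B=58 C=6 D=17] avail[A=35 B=50 C=6 D=17] open={R10,R8,R9}
Final available[B] = 50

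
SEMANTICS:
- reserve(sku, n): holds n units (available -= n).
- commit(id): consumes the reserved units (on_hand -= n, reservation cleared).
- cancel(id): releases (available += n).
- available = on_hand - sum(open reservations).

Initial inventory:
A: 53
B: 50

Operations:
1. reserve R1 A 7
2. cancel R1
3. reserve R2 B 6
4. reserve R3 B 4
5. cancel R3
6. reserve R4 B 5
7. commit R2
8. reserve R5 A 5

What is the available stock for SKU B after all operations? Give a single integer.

Answer: 39

Derivation:
Step 1: reserve R1 A 7 -> on_hand[A=53 B=50] avail[A=46 B=50] open={R1}
Step 2: cancel R1 -> on_hand[A=53 B=50] avail[A=53 B=50] open={}
Step 3: reserve R2 B 6 -> on_hand[A=53 B=50] avail[A=53 B=44] open={R2}
Step 4: reserve R3 B 4 -> on_hand[A=53 B=50] avail[A=53 B=40] open={R2,R3}
Step 5: cancel R3 -> on_hand[A=53 B=50] avail[A=53 B=44] open={R2}
Step 6: reserve R4 B 5 -> on_hand[A=53 B=50] avail[A=53 B=39] open={R2,R4}
Step 7: commit R2 -> on_hand[A=53 B=44] avail[A=53 B=39] open={R4}
Step 8: reserve R5 A 5 -> on_hand[A=53 B=44] avail[A=48 B=39] open={R4,R5}
Final available[B] = 39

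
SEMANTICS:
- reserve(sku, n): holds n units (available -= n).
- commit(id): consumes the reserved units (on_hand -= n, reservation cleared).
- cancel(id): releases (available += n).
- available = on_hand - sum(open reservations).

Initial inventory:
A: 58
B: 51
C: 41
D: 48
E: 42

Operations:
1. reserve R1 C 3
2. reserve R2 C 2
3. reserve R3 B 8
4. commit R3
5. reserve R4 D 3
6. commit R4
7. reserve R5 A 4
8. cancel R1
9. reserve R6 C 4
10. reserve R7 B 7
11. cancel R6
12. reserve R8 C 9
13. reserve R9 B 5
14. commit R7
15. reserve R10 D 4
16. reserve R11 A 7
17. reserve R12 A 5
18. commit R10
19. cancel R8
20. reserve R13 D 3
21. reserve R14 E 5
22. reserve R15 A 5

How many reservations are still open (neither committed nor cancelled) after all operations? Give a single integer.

Step 1: reserve R1 C 3 -> on_hand[A=58 B=51 C=41 D=48 E=42] avail[A=58 B=51 C=38 D=48 E=42] open={R1}
Step 2: reserve R2 C 2 -> on_hand[A=58 B=51 C=41 D=48 E=42] avail[A=58 B=51 C=36 D=48 E=42] open={R1,R2}
Step 3: reserve R3 B 8 -> on_hand[A=58 B=51 C=41 D=48 E=42] avail[A=58 B=43 C=36 D=48 E=42] open={R1,R2,R3}
Step 4: commit R3 -> on_hand[A=58 B=43 C=41 D=48 E=42] avail[A=58 B=43 C=36 D=48 E=42] open={R1,R2}
Step 5: reserve R4 D 3 -> on_hand[A=58 B=43 C=41 D=48 E=42] avail[A=58 B=43 C=36 D=45 E=42] open={R1,R2,R4}
Step 6: commit R4 -> on_hand[A=58 B=43 C=41 D=45 E=42] avail[A=58 B=43 C=36 D=45 E=42] open={R1,R2}
Step 7: reserve R5 A 4 -> on_hand[A=58 B=43 C=41 D=45 E=42] avail[A=54 B=43 C=36 D=45 E=42] open={R1,R2,R5}
Step 8: cancel R1 -> on_hand[A=58 B=43 C=41 D=45 E=42] avail[A=54 B=43 C=39 D=45 E=42] open={R2,R5}
Step 9: reserve R6 C 4 -> on_hand[A=58 B=43 C=41 D=45 E=42] avail[A=54 B=43 C=35 D=45 E=42] open={R2,R5,R6}
Step 10: reserve R7 B 7 -> on_hand[A=58 B=43 C=41 D=45 E=42] avail[A=54 B=36 C=35 D=45 E=42] open={R2,R5,R6,R7}
Step 11: cancel R6 -> on_hand[A=58 B=43 C=41 D=45 E=42] avail[A=54 B=36 C=39 D=45 E=42] open={R2,R5,R7}
Step 12: reserve R8 C 9 -> on_hand[A=58 B=43 C=41 D=45 E=42] avail[A=54 B=36 C=30 D=45 E=42] open={R2,R5,R7,R8}
Step 13: reserve R9 B 5 -> on_hand[A=58 B=43 C=41 D=45 E=42] avail[A=54 B=31 C=30 D=45 E=42] open={R2,R5,R7,R8,R9}
Step 14: commit R7 -> on_hand[A=58 B=36 C=41 D=45 E=42] avail[A=54 B=31 C=30 D=45 E=42] open={R2,R5,R8,R9}
Step 15: reserve R10 D 4 -> on_hand[A=58 B=36 C=41 D=45 E=42] avail[A=54 B=31 C=30 D=41 E=42] open={R10,R2,R5,R8,R9}
Step 16: reserve R11 A 7 -> on_hand[A=58 B=36 C=41 D=45 E=42] avail[A=47 B=31 C=30 D=41 E=42] open={R10,R11,R2,R5,R8,R9}
Step 17: reserve R12 A 5 -> on_hand[A=58 B=36 C=41 D=45 E=42] avail[A=42 B=31 C=30 D=41 E=42] open={R10,R11,R12,R2,R5,R8,R9}
Step 18: commit R10 -> on_hand[A=58 B=36 C=41 D=41 E=42] avail[A=42 B=31 C=30 D=41 E=42] open={R11,R12,R2,R5,R8,R9}
Step 19: cancel R8 -> on_hand[A=58 B=36 C=41 D=41 E=42] avail[A=42 B=31 C=39 D=41 E=42] open={R11,R12,R2,R5,R9}
Step 20: reserve R13 D 3 -> on_hand[A=58 B=36 C=41 D=41 E=42] avail[A=42 B=31 C=39 D=38 E=42] open={R11,R12,R13,R2,R5,R9}
Step 21: reserve R14 E 5 -> on_hand[A=58 B=36 C=41 D=41 E=42] avail[A=42 B=31 C=39 D=38 E=37] open={R11,R12,R13,R14,R2,R5,R9}
Step 22: reserve R15 A 5 -> on_hand[A=58 B=36 C=41 D=41 E=42] avail[A=37 B=31 C=39 D=38 E=37] open={R11,R12,R13,R14,R15,R2,R5,R9}
Open reservations: ['R11', 'R12', 'R13', 'R14', 'R15', 'R2', 'R5', 'R9'] -> 8

Answer: 8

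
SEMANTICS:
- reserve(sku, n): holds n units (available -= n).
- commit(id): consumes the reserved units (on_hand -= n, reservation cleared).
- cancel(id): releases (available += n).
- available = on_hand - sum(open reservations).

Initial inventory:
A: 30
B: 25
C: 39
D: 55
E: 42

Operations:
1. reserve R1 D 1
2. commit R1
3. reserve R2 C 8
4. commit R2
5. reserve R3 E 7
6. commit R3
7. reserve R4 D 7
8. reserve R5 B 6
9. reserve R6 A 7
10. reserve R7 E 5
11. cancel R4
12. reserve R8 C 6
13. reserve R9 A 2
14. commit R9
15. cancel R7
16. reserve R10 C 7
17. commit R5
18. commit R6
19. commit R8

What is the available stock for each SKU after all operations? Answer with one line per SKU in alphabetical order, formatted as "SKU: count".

Answer: A: 21
B: 19
C: 18
D: 54
E: 35

Derivation:
Step 1: reserve R1 D 1 -> on_hand[A=30 B=25 C=39 D=55 E=42] avail[A=30 B=25 C=39 D=54 E=42] open={R1}
Step 2: commit R1 -> on_hand[A=30 B=25 C=39 D=54 E=42] avail[A=30 B=25 C=39 D=54 E=42] open={}
Step 3: reserve R2 C 8 -> on_hand[A=30 B=25 C=39 D=54 E=42] avail[A=30 B=25 C=31 D=54 E=42] open={R2}
Step 4: commit R2 -> on_hand[A=30 B=25 C=31 D=54 E=42] avail[A=30 B=25 C=31 D=54 E=42] open={}
Step 5: reserve R3 E 7 -> on_hand[A=30 B=25 C=31 D=54 E=42] avail[A=30 B=25 C=31 D=54 E=35] open={R3}
Step 6: commit R3 -> on_hand[A=30 B=25 C=31 D=54 E=35] avail[A=30 B=25 C=31 D=54 E=35] open={}
Step 7: reserve R4 D 7 -> on_hand[A=30 B=25 C=31 D=54 E=35] avail[A=30 B=25 C=31 D=47 E=35] open={R4}
Step 8: reserve R5 B 6 -> on_hand[A=30 B=25 C=31 D=54 E=35] avail[A=30 B=19 C=31 D=47 E=35] open={R4,R5}
Step 9: reserve R6 A 7 -> on_hand[A=30 B=25 C=31 D=54 E=35] avail[A=23 B=19 C=31 D=47 E=35] open={R4,R5,R6}
Step 10: reserve R7 E 5 -> on_hand[A=30 B=25 C=31 D=54 E=35] avail[A=23 B=19 C=31 D=47 E=30] open={R4,R5,R6,R7}
Step 11: cancel R4 -> on_hand[A=30 B=25 C=31 D=54 E=35] avail[A=23 B=19 C=31 D=54 E=30] open={R5,R6,R7}
Step 12: reserve R8 C 6 -> on_hand[A=30 B=25 C=31 D=54 E=35] avail[A=23 B=19 C=25 D=54 E=30] open={R5,R6,R7,R8}
Step 13: reserve R9 A 2 -> on_hand[A=30 B=25 C=31 D=54 E=35] avail[A=21 B=19 C=25 D=54 E=30] open={R5,R6,R7,R8,R9}
Step 14: commit R9 -> on_hand[A=28 B=25 C=31 D=54 E=35] avail[A=21 B=19 C=25 D=54 E=30] open={R5,R6,R7,R8}
Step 15: cancel R7 -> on_hand[A=28 B=25 C=31 D=54 E=35] avail[A=21 B=19 C=25 D=54 E=35] open={R5,R6,R8}
Step 16: reserve R10 C 7 -> on_hand[A=28 B=25 C=31 D=54 E=35] avail[A=21 B=19 C=18 D=54 E=35] open={R10,R5,R6,R8}
Step 17: commit R5 -> on_hand[A=28 B=19 C=31 D=54 E=35] avail[A=21 B=19 C=18 D=54 E=35] open={R10,R6,R8}
Step 18: commit R6 -> on_hand[A=21 B=19 C=31 D=54 E=35] avail[A=21 B=19 C=18 D=54 E=35] open={R10,R8}
Step 19: commit R8 -> on_hand[A=21 B=19 C=25 D=54 E=35] avail[A=21 B=19 C=18 D=54 E=35] open={R10}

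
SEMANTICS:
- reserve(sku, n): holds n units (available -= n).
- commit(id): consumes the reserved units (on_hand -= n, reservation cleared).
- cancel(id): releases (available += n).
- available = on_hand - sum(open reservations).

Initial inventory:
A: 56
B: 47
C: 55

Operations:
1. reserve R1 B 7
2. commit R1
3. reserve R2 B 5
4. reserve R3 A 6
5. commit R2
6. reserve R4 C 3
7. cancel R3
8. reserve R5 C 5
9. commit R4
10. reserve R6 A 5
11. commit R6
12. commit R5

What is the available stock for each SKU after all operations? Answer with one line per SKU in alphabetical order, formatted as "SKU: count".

Step 1: reserve R1 B 7 -> on_hand[A=56 B=47 C=55] avail[A=56 B=40 C=55] open={R1}
Step 2: commit R1 -> on_hand[A=56 B=40 C=55] avail[A=56 B=40 C=55] open={}
Step 3: reserve R2 B 5 -> on_hand[A=56 B=40 C=55] avail[A=56 B=35 C=55] open={R2}
Step 4: reserve R3 A 6 -> on_hand[A=56 B=40 C=55] avail[A=50 B=35 C=55] open={R2,R3}
Step 5: commit R2 -> on_hand[A=56 B=35 C=55] avail[A=50 B=35 C=55] open={R3}
Step 6: reserve R4 C 3 -> on_hand[A=56 B=35 C=55] avail[A=50 B=35 C=52] open={R3,R4}
Step 7: cancel R3 -> on_hand[A=56 B=35 C=55] avail[A=56 B=35 C=52] open={R4}
Step 8: reserve R5 C 5 -> on_hand[A=56 B=35 C=55] avail[A=56 B=35 C=47] open={R4,R5}
Step 9: commit R4 -> on_hand[A=56 B=35 C=52] avail[A=56 B=35 C=47] open={R5}
Step 10: reserve R6 A 5 -> on_hand[A=56 B=35 C=52] avail[A=51 B=35 C=47] open={R5,R6}
Step 11: commit R6 -> on_hand[A=51 B=35 C=52] avail[A=51 B=35 C=47] open={R5}
Step 12: commit R5 -> on_hand[A=51 B=35 C=47] avail[A=51 B=35 C=47] open={}

Answer: A: 51
B: 35
C: 47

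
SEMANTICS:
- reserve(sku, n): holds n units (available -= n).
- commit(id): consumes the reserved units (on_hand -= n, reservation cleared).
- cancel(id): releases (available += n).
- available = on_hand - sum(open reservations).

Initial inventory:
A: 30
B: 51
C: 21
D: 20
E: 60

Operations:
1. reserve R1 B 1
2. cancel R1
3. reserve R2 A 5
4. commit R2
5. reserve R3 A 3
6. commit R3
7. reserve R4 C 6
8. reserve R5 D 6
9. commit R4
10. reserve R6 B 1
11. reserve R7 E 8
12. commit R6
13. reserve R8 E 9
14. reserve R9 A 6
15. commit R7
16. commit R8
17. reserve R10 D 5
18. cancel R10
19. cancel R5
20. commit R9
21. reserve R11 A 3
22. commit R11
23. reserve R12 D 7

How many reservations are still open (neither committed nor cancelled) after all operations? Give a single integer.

Step 1: reserve R1 B 1 -> on_hand[A=30 B=51 C=21 D=20 E=60] avail[A=30 B=50 C=21 D=20 E=60] open={R1}
Step 2: cancel R1 -> on_hand[A=30 B=51 C=21 D=20 E=60] avail[A=30 B=51 C=21 D=20 E=60] open={}
Step 3: reserve R2 A 5 -> on_hand[A=30 B=51 C=21 D=20 E=60] avail[A=25 B=51 C=21 D=20 E=60] open={R2}
Step 4: commit R2 -> on_hand[A=25 B=51 C=21 D=20 E=60] avail[A=25 B=51 C=21 D=20 E=60] open={}
Step 5: reserve R3 A 3 -> on_hand[A=25 B=51 C=21 D=20 E=60] avail[A=22 B=51 C=21 D=20 E=60] open={R3}
Step 6: commit R3 -> on_hand[A=22 B=51 C=21 D=20 E=60] avail[A=22 B=51 C=21 D=20 E=60] open={}
Step 7: reserve R4 C 6 -> on_hand[A=22 B=51 C=21 D=20 E=60] avail[A=22 B=51 C=15 D=20 E=60] open={R4}
Step 8: reserve R5 D 6 -> on_hand[A=22 B=51 C=21 D=20 E=60] avail[A=22 B=51 C=15 D=14 E=60] open={R4,R5}
Step 9: commit R4 -> on_hand[A=22 B=51 C=15 D=20 E=60] avail[A=22 B=51 C=15 D=14 E=60] open={R5}
Step 10: reserve R6 B 1 -> on_hand[A=22 B=51 C=15 D=20 E=60] avail[A=22 B=50 C=15 D=14 E=60] open={R5,R6}
Step 11: reserve R7 E 8 -> on_hand[A=22 B=51 C=15 D=20 E=60] avail[A=22 B=50 C=15 D=14 E=52] open={R5,R6,R7}
Step 12: commit R6 -> on_hand[A=22 B=50 C=15 D=20 E=60] avail[A=22 B=50 C=15 D=14 E=52] open={R5,R7}
Step 13: reserve R8 E 9 -> on_hand[A=22 B=50 C=15 D=20 E=60] avail[A=22 B=50 C=15 D=14 E=43] open={R5,R7,R8}
Step 14: reserve R9 A 6 -> on_hand[A=22 B=50 C=15 D=20 E=60] avail[A=16 B=50 C=15 D=14 E=43] open={R5,R7,R8,R9}
Step 15: commit R7 -> on_hand[A=22 B=50 C=15 D=20 E=52] avail[A=16 B=50 C=15 D=14 E=43] open={R5,R8,R9}
Step 16: commit R8 -> on_hand[A=22 B=50 C=15 D=20 E=43] avail[A=16 B=50 C=15 D=14 E=43] open={R5,R9}
Step 17: reserve R10 D 5 -> on_hand[A=22 B=50 C=15 D=20 E=43] avail[A=16 B=50 C=15 D=9 E=43] open={R10,R5,R9}
Step 18: cancel R10 -> on_hand[A=22 B=50 C=15 D=20 E=43] avail[A=16 B=50 C=15 D=14 E=43] open={R5,R9}
Step 19: cancel R5 -> on_hand[A=22 B=50 C=15 D=20 E=43] avail[A=16 B=50 C=15 D=20 E=43] open={R9}
Step 20: commit R9 -> on_hand[A=16 B=50 C=15 D=20 E=43] avail[A=16 B=50 C=15 D=20 E=43] open={}
Step 21: reserve R11 A 3 -> on_hand[A=16 B=50 C=15 D=20 E=43] avail[A=13 B=50 C=15 D=20 E=43] open={R11}
Step 22: commit R11 -> on_hand[A=13 B=50 C=15 D=20 E=43] avail[A=13 B=50 C=15 D=20 E=43] open={}
Step 23: reserve R12 D 7 -> on_hand[A=13 B=50 C=15 D=20 E=43] avail[A=13 B=50 C=15 D=13 E=43] open={R12}
Open reservations: ['R12'] -> 1

Answer: 1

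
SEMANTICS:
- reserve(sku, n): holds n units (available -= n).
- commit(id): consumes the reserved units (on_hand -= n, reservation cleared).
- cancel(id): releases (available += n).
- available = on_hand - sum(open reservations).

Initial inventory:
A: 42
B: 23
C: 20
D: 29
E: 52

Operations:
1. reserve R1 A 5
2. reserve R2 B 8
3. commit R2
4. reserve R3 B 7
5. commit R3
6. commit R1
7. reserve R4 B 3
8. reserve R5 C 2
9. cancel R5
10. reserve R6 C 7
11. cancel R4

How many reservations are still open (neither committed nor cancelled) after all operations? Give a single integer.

Answer: 1

Derivation:
Step 1: reserve R1 A 5 -> on_hand[A=42 B=23 C=20 D=29 E=52] avail[A=37 B=23 C=20 D=29 E=52] open={R1}
Step 2: reserve R2 B 8 -> on_hand[A=42 B=23 C=20 D=29 E=52] avail[A=37 B=15 C=20 D=29 E=52] open={R1,R2}
Step 3: commit R2 -> on_hand[A=42 B=15 C=20 D=29 E=52] avail[A=37 B=15 C=20 D=29 E=52] open={R1}
Step 4: reserve R3 B 7 -> on_hand[A=42 B=15 C=20 D=29 E=52] avail[A=37 B=8 C=20 D=29 E=52] open={R1,R3}
Step 5: commit R3 -> on_hand[A=42 B=8 C=20 D=29 E=52] avail[A=37 B=8 C=20 D=29 E=52] open={R1}
Step 6: commit R1 -> on_hand[A=37 B=8 C=20 D=29 E=52] avail[A=37 B=8 C=20 D=29 E=52] open={}
Step 7: reserve R4 B 3 -> on_hand[A=37 B=8 C=20 D=29 E=52] avail[A=37 B=5 C=20 D=29 E=52] open={R4}
Step 8: reserve R5 C 2 -> on_hand[A=37 B=8 C=20 D=29 E=52] avail[A=37 B=5 C=18 D=29 E=52] open={R4,R5}
Step 9: cancel R5 -> on_hand[A=37 B=8 C=20 D=29 E=52] avail[A=37 B=5 C=20 D=29 E=52] open={R4}
Step 10: reserve R6 C 7 -> on_hand[A=37 B=8 C=20 D=29 E=52] avail[A=37 B=5 C=13 D=29 E=52] open={R4,R6}
Step 11: cancel R4 -> on_hand[A=37 B=8 C=20 D=29 E=52] avail[A=37 B=8 C=13 D=29 E=52] open={R6}
Open reservations: ['R6'] -> 1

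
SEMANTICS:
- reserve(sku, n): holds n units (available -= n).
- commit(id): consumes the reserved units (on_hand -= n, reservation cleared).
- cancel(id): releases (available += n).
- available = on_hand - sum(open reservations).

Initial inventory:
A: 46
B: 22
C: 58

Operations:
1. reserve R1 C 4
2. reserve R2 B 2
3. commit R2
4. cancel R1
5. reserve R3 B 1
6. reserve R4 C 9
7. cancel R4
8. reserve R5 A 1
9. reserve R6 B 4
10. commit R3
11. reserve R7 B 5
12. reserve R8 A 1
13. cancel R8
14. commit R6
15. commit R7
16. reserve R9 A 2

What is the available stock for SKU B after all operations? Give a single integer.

Answer: 10

Derivation:
Step 1: reserve R1 C 4 -> on_hand[A=46 B=22 C=58] avail[A=46 B=22 C=54] open={R1}
Step 2: reserve R2 B 2 -> on_hand[A=46 B=22 C=58] avail[A=46 B=20 C=54] open={R1,R2}
Step 3: commit R2 -> on_hand[A=46 B=20 C=58] avail[A=46 B=20 C=54] open={R1}
Step 4: cancel R1 -> on_hand[A=46 B=20 C=58] avail[A=46 B=20 C=58] open={}
Step 5: reserve R3 B 1 -> on_hand[A=46 B=20 C=58] avail[A=46 B=19 C=58] open={R3}
Step 6: reserve R4 C 9 -> on_hand[A=46 B=20 C=58] avail[A=46 B=19 C=49] open={R3,R4}
Step 7: cancel R4 -> on_hand[A=46 B=20 C=58] avail[A=46 B=19 C=58] open={R3}
Step 8: reserve R5 A 1 -> on_hand[A=46 B=20 C=58] avail[A=45 B=19 C=58] open={R3,R5}
Step 9: reserve R6 B 4 -> on_hand[A=46 B=20 C=58] avail[A=45 B=15 C=58] open={R3,R5,R6}
Step 10: commit R3 -> on_hand[A=46 B=19 C=58] avail[A=45 B=15 C=58] open={R5,R6}
Step 11: reserve R7 B 5 -> on_hand[A=46 B=19 C=58] avail[A=45 B=10 C=58] open={R5,R6,R7}
Step 12: reserve R8 A 1 -> on_hand[A=46 B=19 C=58] avail[A=44 B=10 C=58] open={R5,R6,R7,R8}
Step 13: cancel R8 -> on_hand[A=46 B=19 C=58] avail[A=45 B=10 C=58] open={R5,R6,R7}
Step 14: commit R6 -> on_hand[A=46 B=15 C=58] avail[A=45 B=10 C=58] open={R5,R7}
Step 15: commit R7 -> on_hand[A=46 B=10 C=58] avail[A=45 B=10 C=58] open={R5}
Step 16: reserve R9 A 2 -> on_hand[A=46 B=10 C=58] avail[A=43 B=10 C=58] open={R5,R9}
Final available[B] = 10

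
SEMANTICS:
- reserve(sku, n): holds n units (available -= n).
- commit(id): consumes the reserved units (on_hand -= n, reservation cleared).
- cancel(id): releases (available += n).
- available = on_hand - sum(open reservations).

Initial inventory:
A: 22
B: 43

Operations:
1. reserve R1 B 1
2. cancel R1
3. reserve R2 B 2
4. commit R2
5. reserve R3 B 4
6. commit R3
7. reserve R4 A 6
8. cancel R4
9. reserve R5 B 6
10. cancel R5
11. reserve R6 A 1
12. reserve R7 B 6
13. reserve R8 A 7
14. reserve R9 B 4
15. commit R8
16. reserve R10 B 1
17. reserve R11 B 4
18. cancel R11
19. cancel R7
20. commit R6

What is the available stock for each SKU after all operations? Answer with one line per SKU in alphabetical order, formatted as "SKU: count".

Answer: A: 14
B: 32

Derivation:
Step 1: reserve R1 B 1 -> on_hand[A=22 B=43] avail[A=22 B=42] open={R1}
Step 2: cancel R1 -> on_hand[A=22 B=43] avail[A=22 B=43] open={}
Step 3: reserve R2 B 2 -> on_hand[A=22 B=43] avail[A=22 B=41] open={R2}
Step 4: commit R2 -> on_hand[A=22 B=41] avail[A=22 B=41] open={}
Step 5: reserve R3 B 4 -> on_hand[A=22 B=41] avail[A=22 B=37] open={R3}
Step 6: commit R3 -> on_hand[A=22 B=37] avail[A=22 B=37] open={}
Step 7: reserve R4 A 6 -> on_hand[A=22 B=37] avail[A=16 B=37] open={R4}
Step 8: cancel R4 -> on_hand[A=22 B=37] avail[A=22 B=37] open={}
Step 9: reserve R5 B 6 -> on_hand[A=22 B=37] avail[A=22 B=31] open={R5}
Step 10: cancel R5 -> on_hand[A=22 B=37] avail[A=22 B=37] open={}
Step 11: reserve R6 A 1 -> on_hand[A=22 B=37] avail[A=21 B=37] open={R6}
Step 12: reserve R7 B 6 -> on_hand[A=22 B=37] avail[A=21 B=31] open={R6,R7}
Step 13: reserve R8 A 7 -> on_hand[A=22 B=37] avail[A=14 B=31] open={R6,R7,R8}
Step 14: reserve R9 B 4 -> on_hand[A=22 B=37] avail[A=14 B=27] open={R6,R7,R8,R9}
Step 15: commit R8 -> on_hand[A=15 B=37] avail[A=14 B=27] open={R6,R7,R9}
Step 16: reserve R10 B 1 -> on_hand[A=15 B=37] avail[A=14 B=26] open={R10,R6,R7,R9}
Step 17: reserve R11 B 4 -> on_hand[A=15 B=37] avail[A=14 B=22] open={R10,R11,R6,R7,R9}
Step 18: cancel R11 -> on_hand[A=15 B=37] avail[A=14 B=26] open={R10,R6,R7,R9}
Step 19: cancel R7 -> on_hand[A=15 B=37] avail[A=14 B=32] open={R10,R6,R9}
Step 20: commit R6 -> on_hand[A=14 B=37] avail[A=14 B=32] open={R10,R9}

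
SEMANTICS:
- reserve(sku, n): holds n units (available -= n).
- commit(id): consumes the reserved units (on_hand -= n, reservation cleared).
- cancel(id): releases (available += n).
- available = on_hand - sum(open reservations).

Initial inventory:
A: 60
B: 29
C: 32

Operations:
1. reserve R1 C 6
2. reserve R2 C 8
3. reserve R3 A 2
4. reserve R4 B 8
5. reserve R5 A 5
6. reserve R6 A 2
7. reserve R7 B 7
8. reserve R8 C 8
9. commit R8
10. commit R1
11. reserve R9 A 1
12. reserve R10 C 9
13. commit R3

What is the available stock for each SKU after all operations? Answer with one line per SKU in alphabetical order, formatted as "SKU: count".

Step 1: reserve R1 C 6 -> on_hand[A=60 B=29 C=32] avail[A=60 B=29 C=26] open={R1}
Step 2: reserve R2 C 8 -> on_hand[A=60 B=29 C=32] avail[A=60 B=29 C=18] open={R1,R2}
Step 3: reserve R3 A 2 -> on_hand[A=60 B=29 C=32] avail[A=58 B=29 C=18] open={R1,R2,R3}
Step 4: reserve R4 B 8 -> on_hand[A=60 B=29 C=32] avail[A=58 B=21 C=18] open={R1,R2,R3,R4}
Step 5: reserve R5 A 5 -> on_hand[A=60 B=29 C=32] avail[A=53 B=21 C=18] open={R1,R2,R3,R4,R5}
Step 6: reserve R6 A 2 -> on_hand[A=60 B=29 C=32] avail[A=51 B=21 C=18] open={R1,R2,R3,R4,R5,R6}
Step 7: reserve R7 B 7 -> on_hand[A=60 B=29 C=32] avail[A=51 B=14 C=18] open={R1,R2,R3,R4,R5,R6,R7}
Step 8: reserve R8 C 8 -> on_hand[A=60 B=29 C=32] avail[A=51 B=14 C=10] open={R1,R2,R3,R4,R5,R6,R7,R8}
Step 9: commit R8 -> on_hand[A=60 B=29 C=24] avail[A=51 B=14 C=10] open={R1,R2,R3,R4,R5,R6,R7}
Step 10: commit R1 -> on_hand[A=60 B=29 C=18] avail[A=51 B=14 C=10] open={R2,R3,R4,R5,R6,R7}
Step 11: reserve R9 A 1 -> on_hand[A=60 B=29 C=18] avail[A=50 B=14 C=10] open={R2,R3,R4,R5,R6,R7,R9}
Step 12: reserve R10 C 9 -> on_hand[A=60 B=29 C=18] avail[A=50 B=14 C=1] open={R10,R2,R3,R4,R5,R6,R7,R9}
Step 13: commit R3 -> on_hand[A=58 B=29 C=18] avail[A=50 B=14 C=1] open={R10,R2,R4,R5,R6,R7,R9}

Answer: A: 50
B: 14
C: 1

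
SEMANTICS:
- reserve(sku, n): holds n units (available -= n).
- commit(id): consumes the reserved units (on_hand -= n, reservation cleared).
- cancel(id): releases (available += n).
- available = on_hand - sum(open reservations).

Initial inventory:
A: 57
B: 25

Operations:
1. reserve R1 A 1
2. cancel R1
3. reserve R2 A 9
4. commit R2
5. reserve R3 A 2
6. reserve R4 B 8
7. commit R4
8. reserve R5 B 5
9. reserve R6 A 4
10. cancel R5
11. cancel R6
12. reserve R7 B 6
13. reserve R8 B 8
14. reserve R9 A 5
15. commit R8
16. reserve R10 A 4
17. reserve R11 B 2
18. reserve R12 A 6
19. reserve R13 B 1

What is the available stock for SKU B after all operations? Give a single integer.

Answer: 0

Derivation:
Step 1: reserve R1 A 1 -> on_hand[A=57 B=25] avail[A=56 B=25] open={R1}
Step 2: cancel R1 -> on_hand[A=57 B=25] avail[A=57 B=25] open={}
Step 3: reserve R2 A 9 -> on_hand[A=57 B=25] avail[A=48 B=25] open={R2}
Step 4: commit R2 -> on_hand[A=48 B=25] avail[A=48 B=25] open={}
Step 5: reserve R3 A 2 -> on_hand[A=48 B=25] avail[A=46 B=25] open={R3}
Step 6: reserve R4 B 8 -> on_hand[A=48 B=25] avail[A=46 B=17] open={R3,R4}
Step 7: commit R4 -> on_hand[A=48 B=17] avail[A=46 B=17] open={R3}
Step 8: reserve R5 B 5 -> on_hand[A=48 B=17] avail[A=46 B=12] open={R3,R5}
Step 9: reserve R6 A 4 -> on_hand[A=48 B=17] avail[A=42 B=12] open={R3,R5,R6}
Step 10: cancel R5 -> on_hand[A=48 B=17] avail[A=42 B=17] open={R3,R6}
Step 11: cancel R6 -> on_hand[A=48 B=17] avail[A=46 B=17] open={R3}
Step 12: reserve R7 B 6 -> on_hand[A=48 B=17] avail[A=46 B=11] open={R3,R7}
Step 13: reserve R8 B 8 -> on_hand[A=48 B=17] avail[A=46 B=3] open={R3,R7,R8}
Step 14: reserve R9 A 5 -> on_hand[A=48 B=17] avail[A=41 B=3] open={R3,R7,R8,R9}
Step 15: commit R8 -> on_hand[A=48 B=9] avail[A=41 B=3] open={R3,R7,R9}
Step 16: reserve R10 A 4 -> on_hand[A=48 B=9] avail[A=37 B=3] open={R10,R3,R7,R9}
Step 17: reserve R11 B 2 -> on_hand[A=48 B=9] avail[A=37 B=1] open={R10,R11,R3,R7,R9}
Step 18: reserve R12 A 6 -> on_hand[A=48 B=9] avail[A=31 B=1] open={R10,R11,R12,R3,R7,R9}
Step 19: reserve R13 B 1 -> on_hand[A=48 B=9] avail[A=31 B=0] open={R10,R11,R12,R13,R3,R7,R9}
Final available[B] = 0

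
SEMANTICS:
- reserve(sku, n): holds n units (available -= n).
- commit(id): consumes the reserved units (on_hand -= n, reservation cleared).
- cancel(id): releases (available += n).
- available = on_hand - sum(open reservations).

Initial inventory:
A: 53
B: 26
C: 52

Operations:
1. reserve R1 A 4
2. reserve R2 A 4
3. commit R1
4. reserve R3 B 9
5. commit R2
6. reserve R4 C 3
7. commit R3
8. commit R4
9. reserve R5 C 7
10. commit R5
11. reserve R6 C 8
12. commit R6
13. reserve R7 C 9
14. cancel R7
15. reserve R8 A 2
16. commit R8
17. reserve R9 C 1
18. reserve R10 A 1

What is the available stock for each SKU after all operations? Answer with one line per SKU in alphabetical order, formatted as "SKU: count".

Answer: A: 42
B: 17
C: 33

Derivation:
Step 1: reserve R1 A 4 -> on_hand[A=53 B=26 C=52] avail[A=49 B=26 C=52] open={R1}
Step 2: reserve R2 A 4 -> on_hand[A=53 B=26 C=52] avail[A=45 B=26 C=52] open={R1,R2}
Step 3: commit R1 -> on_hand[A=49 B=26 C=52] avail[A=45 B=26 C=52] open={R2}
Step 4: reserve R3 B 9 -> on_hand[A=49 B=26 C=52] avail[A=45 B=17 C=52] open={R2,R3}
Step 5: commit R2 -> on_hand[A=45 B=26 C=52] avail[A=45 B=17 C=52] open={R3}
Step 6: reserve R4 C 3 -> on_hand[A=45 B=26 C=52] avail[A=45 B=17 C=49] open={R3,R4}
Step 7: commit R3 -> on_hand[A=45 B=17 C=52] avail[A=45 B=17 C=49] open={R4}
Step 8: commit R4 -> on_hand[A=45 B=17 C=49] avail[A=45 B=17 C=49] open={}
Step 9: reserve R5 C 7 -> on_hand[A=45 B=17 C=49] avail[A=45 B=17 C=42] open={R5}
Step 10: commit R5 -> on_hand[A=45 B=17 C=42] avail[A=45 B=17 C=42] open={}
Step 11: reserve R6 C 8 -> on_hand[A=45 B=17 C=42] avail[A=45 B=17 C=34] open={R6}
Step 12: commit R6 -> on_hand[A=45 B=17 C=34] avail[A=45 B=17 C=34] open={}
Step 13: reserve R7 C 9 -> on_hand[A=45 B=17 C=34] avail[A=45 B=17 C=25] open={R7}
Step 14: cancel R7 -> on_hand[A=45 B=17 C=34] avail[A=45 B=17 C=34] open={}
Step 15: reserve R8 A 2 -> on_hand[A=45 B=17 C=34] avail[A=43 B=17 C=34] open={R8}
Step 16: commit R8 -> on_hand[A=43 B=17 C=34] avail[A=43 B=17 C=34] open={}
Step 17: reserve R9 C 1 -> on_hand[A=43 B=17 C=34] avail[A=43 B=17 C=33] open={R9}
Step 18: reserve R10 A 1 -> on_hand[A=43 B=17 C=34] avail[A=42 B=17 C=33] open={R10,R9}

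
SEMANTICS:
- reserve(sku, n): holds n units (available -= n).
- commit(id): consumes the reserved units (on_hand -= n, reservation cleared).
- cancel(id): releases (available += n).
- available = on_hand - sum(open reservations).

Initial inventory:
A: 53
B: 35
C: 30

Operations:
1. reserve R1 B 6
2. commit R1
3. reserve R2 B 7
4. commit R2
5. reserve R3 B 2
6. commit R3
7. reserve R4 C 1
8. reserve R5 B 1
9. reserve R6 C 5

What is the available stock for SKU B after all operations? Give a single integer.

Answer: 19

Derivation:
Step 1: reserve R1 B 6 -> on_hand[A=53 B=35 C=30] avail[A=53 B=29 C=30] open={R1}
Step 2: commit R1 -> on_hand[A=53 B=29 C=30] avail[A=53 B=29 C=30] open={}
Step 3: reserve R2 B 7 -> on_hand[A=53 B=29 C=30] avail[A=53 B=22 C=30] open={R2}
Step 4: commit R2 -> on_hand[A=53 B=22 C=30] avail[A=53 B=22 C=30] open={}
Step 5: reserve R3 B 2 -> on_hand[A=53 B=22 C=30] avail[A=53 B=20 C=30] open={R3}
Step 6: commit R3 -> on_hand[A=53 B=20 C=30] avail[A=53 B=20 C=30] open={}
Step 7: reserve R4 C 1 -> on_hand[A=53 B=20 C=30] avail[A=53 B=20 C=29] open={R4}
Step 8: reserve R5 B 1 -> on_hand[A=53 B=20 C=30] avail[A=53 B=19 C=29] open={R4,R5}
Step 9: reserve R6 C 5 -> on_hand[A=53 B=20 C=30] avail[A=53 B=19 C=24] open={R4,R5,R6}
Final available[B] = 19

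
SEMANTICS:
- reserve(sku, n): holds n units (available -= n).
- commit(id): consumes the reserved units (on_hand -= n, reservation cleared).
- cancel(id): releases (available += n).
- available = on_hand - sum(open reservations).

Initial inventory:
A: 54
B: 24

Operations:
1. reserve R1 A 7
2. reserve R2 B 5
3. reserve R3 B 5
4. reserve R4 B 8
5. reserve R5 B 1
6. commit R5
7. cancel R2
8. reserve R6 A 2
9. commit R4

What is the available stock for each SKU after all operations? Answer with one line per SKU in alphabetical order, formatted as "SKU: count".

Step 1: reserve R1 A 7 -> on_hand[A=54 B=24] avail[A=47 B=24] open={R1}
Step 2: reserve R2 B 5 -> on_hand[A=54 B=24] avail[A=47 B=19] open={R1,R2}
Step 3: reserve R3 B 5 -> on_hand[A=54 B=24] avail[A=47 B=14] open={R1,R2,R3}
Step 4: reserve R4 B 8 -> on_hand[A=54 B=24] avail[A=47 B=6] open={R1,R2,R3,R4}
Step 5: reserve R5 B 1 -> on_hand[A=54 B=24] avail[A=47 B=5] open={R1,R2,R3,R4,R5}
Step 6: commit R5 -> on_hand[A=54 B=23] avail[A=47 B=5] open={R1,R2,R3,R4}
Step 7: cancel R2 -> on_hand[A=54 B=23] avail[A=47 B=10] open={R1,R3,R4}
Step 8: reserve R6 A 2 -> on_hand[A=54 B=23] avail[A=45 B=10] open={R1,R3,R4,R6}
Step 9: commit R4 -> on_hand[A=54 B=15] avail[A=45 B=10] open={R1,R3,R6}

Answer: A: 45
B: 10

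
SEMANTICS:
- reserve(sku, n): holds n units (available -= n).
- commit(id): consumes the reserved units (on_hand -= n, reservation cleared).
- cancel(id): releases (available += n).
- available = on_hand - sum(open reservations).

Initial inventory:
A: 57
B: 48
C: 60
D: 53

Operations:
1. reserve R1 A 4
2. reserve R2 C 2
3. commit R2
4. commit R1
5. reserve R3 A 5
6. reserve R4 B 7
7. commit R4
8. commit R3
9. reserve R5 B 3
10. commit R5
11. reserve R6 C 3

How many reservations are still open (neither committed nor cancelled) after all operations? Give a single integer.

Step 1: reserve R1 A 4 -> on_hand[A=57 B=48 C=60 D=53] avail[A=53 B=48 C=60 D=53] open={R1}
Step 2: reserve R2 C 2 -> on_hand[A=57 B=48 C=60 D=53] avail[A=53 B=48 C=58 D=53] open={R1,R2}
Step 3: commit R2 -> on_hand[A=57 B=48 C=58 D=53] avail[A=53 B=48 C=58 D=53] open={R1}
Step 4: commit R1 -> on_hand[A=53 B=48 C=58 D=53] avail[A=53 B=48 C=58 D=53] open={}
Step 5: reserve R3 A 5 -> on_hand[A=53 B=48 C=58 D=53] avail[A=48 B=48 C=58 D=53] open={R3}
Step 6: reserve R4 B 7 -> on_hand[A=53 B=48 C=58 D=53] avail[A=48 B=41 C=58 D=53] open={R3,R4}
Step 7: commit R4 -> on_hand[A=53 B=41 C=58 D=53] avail[A=48 B=41 C=58 D=53] open={R3}
Step 8: commit R3 -> on_hand[A=48 B=41 C=58 D=53] avail[A=48 B=41 C=58 D=53] open={}
Step 9: reserve R5 B 3 -> on_hand[A=48 B=41 C=58 D=53] avail[A=48 B=38 C=58 D=53] open={R5}
Step 10: commit R5 -> on_hand[A=48 B=38 C=58 D=53] avail[A=48 B=38 C=58 D=53] open={}
Step 11: reserve R6 C 3 -> on_hand[A=48 B=38 C=58 D=53] avail[A=48 B=38 C=55 D=53] open={R6}
Open reservations: ['R6'] -> 1

Answer: 1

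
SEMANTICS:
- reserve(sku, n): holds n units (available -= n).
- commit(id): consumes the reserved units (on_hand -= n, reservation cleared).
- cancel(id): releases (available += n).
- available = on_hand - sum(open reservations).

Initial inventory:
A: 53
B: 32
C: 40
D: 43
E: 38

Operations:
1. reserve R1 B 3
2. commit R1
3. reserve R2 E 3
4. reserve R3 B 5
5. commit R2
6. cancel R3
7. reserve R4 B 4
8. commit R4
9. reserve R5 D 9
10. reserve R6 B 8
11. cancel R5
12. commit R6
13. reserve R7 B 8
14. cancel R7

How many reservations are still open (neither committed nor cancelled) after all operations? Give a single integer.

Step 1: reserve R1 B 3 -> on_hand[A=53 B=32 C=40 D=43 E=38] avail[A=53 B=29 C=40 D=43 E=38] open={R1}
Step 2: commit R1 -> on_hand[A=53 B=29 C=40 D=43 E=38] avail[A=53 B=29 C=40 D=43 E=38] open={}
Step 3: reserve R2 E 3 -> on_hand[A=53 B=29 C=40 D=43 E=38] avail[A=53 B=29 C=40 D=43 E=35] open={R2}
Step 4: reserve R3 B 5 -> on_hand[A=53 B=29 C=40 D=43 E=38] avail[A=53 B=24 C=40 D=43 E=35] open={R2,R3}
Step 5: commit R2 -> on_hand[A=53 B=29 C=40 D=43 E=35] avail[A=53 B=24 C=40 D=43 E=35] open={R3}
Step 6: cancel R3 -> on_hand[A=53 B=29 C=40 D=43 E=35] avail[A=53 B=29 C=40 D=43 E=35] open={}
Step 7: reserve R4 B 4 -> on_hand[A=53 B=29 C=40 D=43 E=35] avail[A=53 B=25 C=40 D=43 E=35] open={R4}
Step 8: commit R4 -> on_hand[A=53 B=25 C=40 D=43 E=35] avail[A=53 B=25 C=40 D=43 E=35] open={}
Step 9: reserve R5 D 9 -> on_hand[A=53 B=25 C=40 D=43 E=35] avail[A=53 B=25 C=40 D=34 E=35] open={R5}
Step 10: reserve R6 B 8 -> on_hand[A=53 B=25 C=40 D=43 E=35] avail[A=53 B=17 C=40 D=34 E=35] open={R5,R6}
Step 11: cancel R5 -> on_hand[A=53 B=25 C=40 D=43 E=35] avail[A=53 B=17 C=40 D=43 E=35] open={R6}
Step 12: commit R6 -> on_hand[A=53 B=17 C=40 D=43 E=35] avail[A=53 B=17 C=40 D=43 E=35] open={}
Step 13: reserve R7 B 8 -> on_hand[A=53 B=17 C=40 D=43 E=35] avail[A=53 B=9 C=40 D=43 E=35] open={R7}
Step 14: cancel R7 -> on_hand[A=53 B=17 C=40 D=43 E=35] avail[A=53 B=17 C=40 D=43 E=35] open={}
Open reservations: [] -> 0

Answer: 0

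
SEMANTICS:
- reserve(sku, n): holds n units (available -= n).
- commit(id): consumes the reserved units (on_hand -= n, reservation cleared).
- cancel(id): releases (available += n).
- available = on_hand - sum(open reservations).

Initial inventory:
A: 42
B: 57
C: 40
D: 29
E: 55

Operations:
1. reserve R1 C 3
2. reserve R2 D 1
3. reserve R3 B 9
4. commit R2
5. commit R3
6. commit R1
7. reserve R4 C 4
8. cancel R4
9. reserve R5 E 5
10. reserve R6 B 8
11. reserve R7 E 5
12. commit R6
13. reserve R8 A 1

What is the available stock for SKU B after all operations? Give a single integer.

Answer: 40

Derivation:
Step 1: reserve R1 C 3 -> on_hand[A=42 B=57 C=40 D=29 E=55] avail[A=42 B=57 C=37 D=29 E=55] open={R1}
Step 2: reserve R2 D 1 -> on_hand[A=42 B=57 C=40 D=29 E=55] avail[A=42 B=57 C=37 D=28 E=55] open={R1,R2}
Step 3: reserve R3 B 9 -> on_hand[A=42 B=57 C=40 D=29 E=55] avail[A=42 B=48 C=37 D=28 E=55] open={R1,R2,R3}
Step 4: commit R2 -> on_hand[A=42 B=57 C=40 D=28 E=55] avail[A=42 B=48 C=37 D=28 E=55] open={R1,R3}
Step 5: commit R3 -> on_hand[A=42 B=48 C=40 D=28 E=55] avail[A=42 B=48 C=37 D=28 E=55] open={R1}
Step 6: commit R1 -> on_hand[A=42 B=48 C=37 D=28 E=55] avail[A=42 B=48 C=37 D=28 E=55] open={}
Step 7: reserve R4 C 4 -> on_hand[A=42 B=48 C=37 D=28 E=55] avail[A=42 B=48 C=33 D=28 E=55] open={R4}
Step 8: cancel R4 -> on_hand[A=42 B=48 C=37 D=28 E=55] avail[A=42 B=48 C=37 D=28 E=55] open={}
Step 9: reserve R5 E 5 -> on_hand[A=42 B=48 C=37 D=28 E=55] avail[A=42 B=48 C=37 D=28 E=50] open={R5}
Step 10: reserve R6 B 8 -> on_hand[A=42 B=48 C=37 D=28 E=55] avail[A=42 B=40 C=37 D=28 E=50] open={R5,R6}
Step 11: reserve R7 E 5 -> on_hand[A=42 B=48 C=37 D=28 E=55] avail[A=42 B=40 C=37 D=28 E=45] open={R5,R6,R7}
Step 12: commit R6 -> on_hand[A=42 B=40 C=37 D=28 E=55] avail[A=42 B=40 C=37 D=28 E=45] open={R5,R7}
Step 13: reserve R8 A 1 -> on_hand[A=42 B=40 C=37 D=28 E=55] avail[A=41 B=40 C=37 D=28 E=45] open={R5,R7,R8}
Final available[B] = 40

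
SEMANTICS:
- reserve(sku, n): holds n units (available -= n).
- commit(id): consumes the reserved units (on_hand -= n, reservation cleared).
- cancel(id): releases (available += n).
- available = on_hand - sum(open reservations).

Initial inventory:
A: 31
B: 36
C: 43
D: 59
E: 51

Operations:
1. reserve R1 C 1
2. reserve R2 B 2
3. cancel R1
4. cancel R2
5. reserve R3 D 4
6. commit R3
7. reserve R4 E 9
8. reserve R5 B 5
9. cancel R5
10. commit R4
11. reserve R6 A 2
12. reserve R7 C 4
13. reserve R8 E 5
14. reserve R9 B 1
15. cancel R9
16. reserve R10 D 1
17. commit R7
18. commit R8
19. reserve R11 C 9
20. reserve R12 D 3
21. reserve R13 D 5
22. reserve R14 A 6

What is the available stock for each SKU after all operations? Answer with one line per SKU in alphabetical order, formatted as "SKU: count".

Step 1: reserve R1 C 1 -> on_hand[A=31 B=36 C=43 D=59 E=51] avail[A=31 B=36 C=42 D=59 E=51] open={R1}
Step 2: reserve R2 B 2 -> on_hand[A=31 B=36 C=43 D=59 E=51] avail[A=31 B=34 C=42 D=59 E=51] open={R1,R2}
Step 3: cancel R1 -> on_hand[A=31 B=36 C=43 D=59 E=51] avail[A=31 B=34 C=43 D=59 E=51] open={R2}
Step 4: cancel R2 -> on_hand[A=31 B=36 C=43 D=59 E=51] avail[A=31 B=36 C=43 D=59 E=51] open={}
Step 5: reserve R3 D 4 -> on_hand[A=31 B=36 C=43 D=59 E=51] avail[A=31 B=36 C=43 D=55 E=51] open={R3}
Step 6: commit R3 -> on_hand[A=31 B=36 C=43 D=55 E=51] avail[A=31 B=36 C=43 D=55 E=51] open={}
Step 7: reserve R4 E 9 -> on_hand[A=31 B=36 C=43 D=55 E=51] avail[A=31 B=36 C=43 D=55 E=42] open={R4}
Step 8: reserve R5 B 5 -> on_hand[A=31 B=36 C=43 D=55 E=51] avail[A=31 B=31 C=43 D=55 E=42] open={R4,R5}
Step 9: cancel R5 -> on_hand[A=31 B=36 C=43 D=55 E=51] avail[A=31 B=36 C=43 D=55 E=42] open={R4}
Step 10: commit R4 -> on_hand[A=31 B=36 C=43 D=55 E=42] avail[A=31 B=36 C=43 D=55 E=42] open={}
Step 11: reserve R6 A 2 -> on_hand[A=31 B=36 C=43 D=55 E=42] avail[A=29 B=36 C=43 D=55 E=42] open={R6}
Step 12: reserve R7 C 4 -> on_hand[A=31 B=36 C=43 D=55 E=42] avail[A=29 B=36 C=39 D=55 E=42] open={R6,R7}
Step 13: reserve R8 E 5 -> on_hand[A=31 B=36 C=43 D=55 E=42] avail[A=29 B=36 C=39 D=55 E=37] open={R6,R7,R8}
Step 14: reserve R9 B 1 -> on_hand[A=31 B=36 C=43 D=55 E=42] avail[A=29 B=35 C=39 D=55 E=37] open={R6,R7,R8,R9}
Step 15: cancel R9 -> on_hand[A=31 B=36 C=43 D=55 E=42] avail[A=29 B=36 C=39 D=55 E=37] open={R6,R7,R8}
Step 16: reserve R10 D 1 -> on_hand[A=31 B=36 C=43 D=55 E=42] avail[A=29 B=36 C=39 D=54 E=37] open={R10,R6,R7,R8}
Step 17: commit R7 -> on_hand[A=31 B=36 C=39 D=55 E=42] avail[A=29 B=36 C=39 D=54 E=37] open={R10,R6,R8}
Step 18: commit R8 -> on_hand[A=31 B=36 C=39 D=55 E=37] avail[A=29 B=36 C=39 D=54 E=37] open={R10,R6}
Step 19: reserve R11 C 9 -> on_hand[A=31 B=36 C=39 D=55 E=37] avail[A=29 B=36 C=30 D=54 E=37] open={R10,R11,R6}
Step 20: reserve R12 D 3 -> on_hand[A=31 B=36 C=39 D=55 E=37] avail[A=29 B=36 C=30 D=51 E=37] open={R10,R11,R12,R6}
Step 21: reserve R13 D 5 -> on_hand[A=31 B=36 C=39 D=55 E=37] avail[A=29 B=36 C=30 D=46 E=37] open={R10,R11,R12,R13,R6}
Step 22: reserve R14 A 6 -> on_hand[A=31 B=36 C=39 D=55 E=37] avail[A=23 B=36 C=30 D=46 E=37] open={R10,R11,R12,R13,R14,R6}

Answer: A: 23
B: 36
C: 30
D: 46
E: 37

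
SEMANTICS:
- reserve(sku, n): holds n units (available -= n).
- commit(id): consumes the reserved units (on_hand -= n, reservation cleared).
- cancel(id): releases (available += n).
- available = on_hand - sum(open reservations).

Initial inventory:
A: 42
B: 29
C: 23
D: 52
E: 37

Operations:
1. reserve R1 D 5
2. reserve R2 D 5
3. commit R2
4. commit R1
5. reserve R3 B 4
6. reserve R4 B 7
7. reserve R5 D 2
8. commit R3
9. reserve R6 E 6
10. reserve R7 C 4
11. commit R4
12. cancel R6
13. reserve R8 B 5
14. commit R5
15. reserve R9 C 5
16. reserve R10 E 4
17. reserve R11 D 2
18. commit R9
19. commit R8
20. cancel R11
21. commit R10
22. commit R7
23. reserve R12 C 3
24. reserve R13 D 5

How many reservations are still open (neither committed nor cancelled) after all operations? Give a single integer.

Step 1: reserve R1 D 5 -> on_hand[A=42 B=29 C=23 D=52 E=37] avail[A=42 B=29 C=23 D=47 E=37] open={R1}
Step 2: reserve R2 D 5 -> on_hand[A=42 B=29 C=23 D=52 E=37] avail[A=42 B=29 C=23 D=42 E=37] open={R1,R2}
Step 3: commit R2 -> on_hand[A=42 B=29 C=23 D=47 E=37] avail[A=42 B=29 C=23 D=42 E=37] open={R1}
Step 4: commit R1 -> on_hand[A=42 B=29 C=23 D=42 E=37] avail[A=42 B=29 C=23 D=42 E=37] open={}
Step 5: reserve R3 B 4 -> on_hand[A=42 B=29 C=23 D=42 E=37] avail[A=42 B=25 C=23 D=42 E=37] open={R3}
Step 6: reserve R4 B 7 -> on_hand[A=42 B=29 C=23 D=42 E=37] avail[A=42 B=18 C=23 D=42 E=37] open={R3,R4}
Step 7: reserve R5 D 2 -> on_hand[A=42 B=29 C=23 D=42 E=37] avail[A=42 B=18 C=23 D=40 E=37] open={R3,R4,R5}
Step 8: commit R3 -> on_hand[A=42 B=25 C=23 D=42 E=37] avail[A=42 B=18 C=23 D=40 E=37] open={R4,R5}
Step 9: reserve R6 E 6 -> on_hand[A=42 B=25 C=23 D=42 E=37] avail[A=42 B=18 C=23 D=40 E=31] open={R4,R5,R6}
Step 10: reserve R7 C 4 -> on_hand[A=42 B=25 C=23 D=42 E=37] avail[A=42 B=18 C=19 D=40 E=31] open={R4,R5,R6,R7}
Step 11: commit R4 -> on_hand[A=42 B=18 C=23 D=42 E=37] avail[A=42 B=18 C=19 D=40 E=31] open={R5,R6,R7}
Step 12: cancel R6 -> on_hand[A=42 B=18 C=23 D=42 E=37] avail[A=42 B=18 C=19 D=40 E=37] open={R5,R7}
Step 13: reserve R8 B 5 -> on_hand[A=42 B=18 C=23 D=42 E=37] avail[A=42 B=13 C=19 D=40 E=37] open={R5,R7,R8}
Step 14: commit R5 -> on_hand[A=42 B=18 C=23 D=40 E=37] avail[A=42 B=13 C=19 D=40 E=37] open={R7,R8}
Step 15: reserve R9 C 5 -> on_hand[A=42 B=18 C=23 D=40 E=37] avail[A=42 B=13 C=14 D=40 E=37] open={R7,R8,R9}
Step 16: reserve R10 E 4 -> on_hand[A=42 B=18 C=23 D=40 E=37] avail[A=42 B=13 C=14 D=40 E=33] open={R10,R7,R8,R9}
Step 17: reserve R11 D 2 -> on_hand[A=42 B=18 C=23 D=40 E=37] avail[A=42 B=13 C=14 D=38 E=33] open={R10,R11,R7,R8,R9}
Step 18: commit R9 -> on_hand[A=42 B=18 C=18 D=40 E=37] avail[A=42 B=13 C=14 D=38 E=33] open={R10,R11,R7,R8}
Step 19: commit R8 -> on_hand[A=42 B=13 C=18 D=40 E=37] avail[A=42 B=13 C=14 D=38 E=33] open={R10,R11,R7}
Step 20: cancel R11 -> on_hand[A=42 B=13 C=18 D=40 E=37] avail[A=42 B=13 C=14 D=40 E=33] open={R10,R7}
Step 21: commit R10 -> on_hand[A=42 B=13 C=18 D=40 E=33] avail[A=42 B=13 C=14 D=40 E=33] open={R7}
Step 22: commit R7 -> on_hand[A=42 B=13 C=14 D=40 E=33] avail[A=42 B=13 C=14 D=40 E=33] open={}
Step 23: reserve R12 C 3 -> on_hand[A=42 B=13 C=14 D=40 E=33] avail[A=42 B=13 C=11 D=40 E=33] open={R12}
Step 24: reserve R13 D 5 -> on_hand[A=42 B=13 C=14 D=40 E=33] avail[A=42 B=13 C=11 D=35 E=33] open={R12,R13}
Open reservations: ['R12', 'R13'] -> 2

Answer: 2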